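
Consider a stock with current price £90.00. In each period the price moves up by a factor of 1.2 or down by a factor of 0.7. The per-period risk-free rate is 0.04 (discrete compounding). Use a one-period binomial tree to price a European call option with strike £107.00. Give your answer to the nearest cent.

£0.65

Risk-neutral probability p = (1 + 0.04 − 0.7)/(1.2 − 0.7) = 0.3400/0.5000 = 0.6800
Terminal stock prices: S_u = 108, S_d = 63
Terminal payoffs (S − K): max(1, 0) = 1, max(-44, 0) = 0
Node 0 (S = 90): V_0 = 1/1.04·[0.6800·1.0000 + 0.3200·0.0000] = 0.6538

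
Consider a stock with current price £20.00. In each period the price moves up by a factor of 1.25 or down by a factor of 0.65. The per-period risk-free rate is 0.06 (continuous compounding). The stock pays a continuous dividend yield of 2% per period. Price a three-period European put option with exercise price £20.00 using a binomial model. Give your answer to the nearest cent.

£2.39

Per-period risk-free factor R = e^0.06 = 1.0618; dividend-adjusted growth = e^(0.06−0.02) = 1.0408.
Risk-neutral probability p = (1.0408 − 0.65)/(1.25 − 0.65) = 0.3908/0.6000 = 0.6514
Terminal stock prices: S_uuu = 39.06, S_uud = 20.31, S_udd = 10.56, S_ddd = 5.492
Terminal payoffs (K − S): max(-19.06, 0) = 0, max(-0.3125, 0) = 0, max(9.437, 0) = 9.437, max(14.51, 0) = 14.51
Node uu (S = 31.25): V_uu = e^(−0.06)·[0.6514·0.0000 + 0.3486·0.0000] = 0.0000
Node ud (S = 16.25): V_ud = e^(−0.06)·[0.6514·0.0000 + 0.3486·9.4375] = 3.0988
Node dd (S = 8.45): V_dd = e^(−0.06)·[0.6514·9.4375 + 0.3486·14.5075] = 10.5526
Node u (S = 25): V_u = e^(−0.06)·[0.6514·0.0000 + 0.3486·3.0988] = 1.0175
Node d (S = 13): V_d = e^(−0.06)·[0.6514·3.0988 + 0.3486·10.5526] = 5.3657
Node 0 (S = 20): V_0 = e^(−0.06)·[0.6514·1.0175 + 0.3486·5.3657] = 2.3859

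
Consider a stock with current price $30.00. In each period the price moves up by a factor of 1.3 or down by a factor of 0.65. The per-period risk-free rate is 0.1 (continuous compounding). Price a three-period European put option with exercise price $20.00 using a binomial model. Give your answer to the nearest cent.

Risk-neutral probability p = (e^0.1 − 0.65)/(1.3 − 0.65) = 0.4552/0.6500 = 0.7003
Terminal stock prices: S_uuu = 65.91, S_uud = 32.96, S_udd = 16.48, S_ddd = 8.239
Terminal payoffs (K − S): max(-45.91, 0) = 0, max(-12.96, 0) = 0, max(3.522, 0) = 3.522, max(11.76, 0) = 11.76
Node uu (S = 50.7): V_uu = e^(−0.1)·[0.7003·0.0000 + 0.2997·0.0000] = 0.0000
Node ud (S = 25.35): V_ud = e^(−0.1)·[0.7003·0.0000 + 0.2997·3.5225] = 0.9553
Node dd (S = 12.68): V_dd = e^(−0.1)·[0.7003·3.5225 + 0.2997·11.7613] = 5.4217
Node u (S = 39): V_u = e^(−0.1)·[0.7003·0.0000 + 0.2997·0.9553] = 0.2591
Node d (S = 19.5): V_d = e^(−0.1)·[0.7003·0.9553 + 0.2997·5.4217] = 2.0758
Node 0 (S = 30): V_0 = e^(−0.1)·[0.7003·0.2591 + 0.2997·2.0758] = 0.7272

$0.73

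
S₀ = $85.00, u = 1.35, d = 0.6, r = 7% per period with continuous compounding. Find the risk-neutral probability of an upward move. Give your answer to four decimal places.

Risk-neutral probability p = (e^0.07 − 0.6)/(1.35 − 0.6) = 0.4725/0.7500 = 0.6300

p = 0.6300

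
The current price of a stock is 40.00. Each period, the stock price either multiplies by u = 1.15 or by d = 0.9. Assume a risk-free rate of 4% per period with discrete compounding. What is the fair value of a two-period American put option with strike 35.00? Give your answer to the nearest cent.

Risk-neutral probability p = (1 + 0.04 − 0.9)/(1.15 − 0.9) = 0.1400/0.2500 = 0.5600
Terminal stock prices: S_uu = 52.9, S_ud = 41.4, S_dd = 32.4
Terminal payoffs (K − S): max(-17.9, 0) = 0, max(-6.4, 0) = 0, max(2.6, 0) = 2.6
Node u (S = 46): continuation = 1/1.04·[0.5600·0.0000 + 0.4400·0.0000] = 0.0000; exercise value = 0.0000 ≤ continuation, so V_u = 0.0000
Node d (S = 36): continuation = 1/1.04·[0.5600·0.0000 + 0.4400·2.6000] = 1.1000; exercise value = 0.0000 ≤ continuation, so V_d = 1.1000
Node 0 (S = 40): continuation = 1/1.04·[0.5600·0.0000 + 0.4400·1.1000] = 0.4654; exercise value = 0.0000 ≤ continuation, so V_0 = 0.4654

0.47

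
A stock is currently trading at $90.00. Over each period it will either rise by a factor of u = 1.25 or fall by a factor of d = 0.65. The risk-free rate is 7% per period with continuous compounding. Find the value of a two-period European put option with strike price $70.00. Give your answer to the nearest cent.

$2.43

Risk-neutral probability p = (e^0.07 − 0.65)/(1.25 − 0.65) = 0.4225/0.6000 = 0.7042
Terminal stock prices: S_uu = 140.6, S_ud = 73.12, S_dd = 38.03
Terminal payoffs (K − S): max(-70.62, 0) = 0, max(-3.125, 0) = 0, max(31.97, 0) = 31.97
Node u (S = 112.5): V_u = e^(−0.07)·[0.7042·0.0000 + 0.2958·0.0000] = 0.0000
Node d (S = 58.5): V_d = e^(−0.07)·[0.7042·0.0000 + 0.2958·31.9750] = 8.8194
Node 0 (S = 90): V_0 = e^(−0.07)·[0.7042·0.0000 + 0.2958·8.8194] = 2.4326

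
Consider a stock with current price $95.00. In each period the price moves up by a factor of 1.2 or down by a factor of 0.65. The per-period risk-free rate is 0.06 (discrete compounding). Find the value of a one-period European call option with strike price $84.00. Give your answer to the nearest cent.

Risk-neutral probability p = (1 + 0.06 − 0.65)/(1.2 − 0.65) = 0.4100/0.5500 = 0.7455
Terminal stock prices: S_u = 114, S_d = 61.75
Terminal payoffs (S − K): max(30, 0) = 30, max(-22.25, 0) = 0
Node 0 (S = 95): V_0 = 1/1.06·[0.7455·30.0000 + 0.2545·0.0000] = 21.0978

$21.10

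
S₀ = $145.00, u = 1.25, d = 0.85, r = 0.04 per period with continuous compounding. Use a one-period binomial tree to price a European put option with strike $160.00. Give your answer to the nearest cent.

Risk-neutral probability p = (e^0.04 − 0.85)/(1.25 − 0.85) = 0.1908/0.4000 = 0.4770
Terminal stock prices: S_u = 181.2, S_d = 123.2
Terminal payoffs (K − S): max(-21.25, 0) = 0, max(36.75, 0) = 36.75
Node 0 (S = 145): V_0 = e^(−0.04)·[0.4770·0.0000 + 0.5230·36.7500] = 18.4657

$18.47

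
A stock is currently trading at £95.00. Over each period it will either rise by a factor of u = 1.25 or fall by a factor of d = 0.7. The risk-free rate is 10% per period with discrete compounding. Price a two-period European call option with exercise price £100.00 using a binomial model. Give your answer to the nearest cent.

Risk-neutral probability p = (1 + 0.1 − 0.7)/(1.25 − 0.7) = 0.4000/0.5500 = 0.7273
Terminal stock prices: S_uu = 148.4, S_ud = 83.12, S_dd = 46.55
Terminal payoffs (S − K): max(48.44, 0) = 48.44, max(-16.88, 0) = 0, max(-53.45, 0) = 0
Node u (S = 118.8): V_u = 1/1.1·[0.7273·48.4375 + 0.2727·0.0000] = 32.0248
Node d (S = 66.5): V_d = 1/1.1·[0.7273·0.0000 + 0.2727·0.0000] = 0.0000
Node 0 (S = 95): V_0 = 1/1.1·[0.7273·32.0248 + 0.2727·0.0000] = 21.1734

£21.17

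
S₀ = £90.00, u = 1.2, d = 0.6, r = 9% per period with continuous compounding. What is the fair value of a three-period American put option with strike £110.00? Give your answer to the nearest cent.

Risk-neutral probability p = (e^0.09 − 0.6)/(1.2 − 0.6) = 0.4942/0.6000 = 0.8236
Terminal stock prices: S_uuu = 155.5, S_uud = 77.76, S_udd = 38.88, S_ddd = 19.44
Terminal payoffs (K − S): max(-45.52, 0) = 0, max(32.24, 0) = 32.24, max(71.12, 0) = 71.12, max(90.56, 0) = 90.56
Node uu (S = 129.6): continuation = e^(−0.09)·[0.8236·0.0000 + 0.1764·32.2400] = 5.1969; exercise value = 0.0000 ≤ continuation, so V_uu = 5.1969
Node ud (S = 64.8): continuation = e^(−0.09)·[0.8236·32.2400 + 0.1764·71.1200] = 35.7324; exercise value = 45.2000 > continuation, so V_ud = 45.2000 (exercise)
Node dd (S = 32.4): continuation = e^(−0.09)·[0.8236·71.1200 + 0.1764·90.5600] = 68.1324; exercise value = 77.6000 > continuation, so V_dd = 77.6000 (exercise)
Node u (S = 108): continuation = e^(−0.09)·[0.8236·5.1969 + 0.1764·45.2000] = 11.1980; exercise value = 2.0000 ≤ continuation, so V_u = 11.1980
Node d (S = 54): continuation = e^(−0.09)·[0.8236·45.2000 + 0.1764·77.6000] = 46.5324; exercise value = 56.0000 > continuation, so V_d = 56.0000 (exercise)
Node 0 (S = 90): continuation = e^(−0.09)·[0.8236·11.1980 + 0.1764·56.0000] = 17.4561; exercise value = 20.0000 > continuation, so V_0 = 20.0000 (exercise)

£20.00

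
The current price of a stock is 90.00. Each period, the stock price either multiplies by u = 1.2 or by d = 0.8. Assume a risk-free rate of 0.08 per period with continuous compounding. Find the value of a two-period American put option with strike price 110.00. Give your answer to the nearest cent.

Risk-neutral probability p = (e^0.08 − 0.8)/(1.2 − 0.8) = 0.2833/0.4000 = 0.7082
Terminal stock prices: S_uu = 129.6, S_ud = 86.4, S_dd = 57.6
Terminal payoffs (K − S): max(-19.6, 0) = 0, max(23.6, 0) = 23.6, max(52.4, 0) = 52.4
Node u (S = 108): continuation = e^(−0.08)·[0.7082·0.0000 + 0.2918·23.6000] = 6.3566; exercise value = 2.0000 ≤ continuation, so V_u = 6.3566
Node d (S = 72): continuation = e^(−0.08)·[0.7082·23.6000 + 0.2918·52.4000] = 29.5428; exercise value = 38.0000 > continuation, so V_d = 38.0000 (exercise)
Node 0 (S = 90): continuation = e^(−0.08)·[0.7082·6.3566 + 0.2918·38.0000] = 14.3910; exercise value = 20.0000 > continuation, so V_0 = 20.0000 (exercise)

20.00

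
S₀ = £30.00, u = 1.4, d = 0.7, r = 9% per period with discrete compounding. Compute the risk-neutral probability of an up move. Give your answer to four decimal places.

p = 0.5571

Risk-neutral probability p = (1 + 0.09 − 0.7)/(1.4 − 0.7) = 0.3900/0.7000 = 0.5571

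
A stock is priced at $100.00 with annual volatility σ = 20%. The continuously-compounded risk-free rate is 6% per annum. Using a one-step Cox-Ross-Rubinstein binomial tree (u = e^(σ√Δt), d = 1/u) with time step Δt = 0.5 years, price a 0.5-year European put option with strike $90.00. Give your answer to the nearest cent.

$1.32

CRR parameters: u = e^(σ√Δt) = e^(0.2·√0.5) = 1.1519, d = 1/u = 0.8681
Per-period rate: rΔt = 0.06·0.5 = 0.03, so R = e^0.03 = 1.0305
Risk-neutral probability p = (e^0.03 − 0.8681)/(1.1519 − 0.8681) = 0.1623/0.2838 = 0.5720
Terminal stock prices: S_u = 115.2, S_d = 86.81
Terminal payoffs (K − S): max(-25.19, 0) = 0, max(3.188, 0) = 3.188
Node 0 (S = 100): V_0 = e^(−0.03)·[0.5720·0.0000 + 0.4280·3.1877] = 1.3239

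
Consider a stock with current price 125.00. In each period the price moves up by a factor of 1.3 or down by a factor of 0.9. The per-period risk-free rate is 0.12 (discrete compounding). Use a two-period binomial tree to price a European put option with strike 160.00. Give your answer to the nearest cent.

Risk-neutral probability p = (1 + 0.12 − 0.9)/(1.3 − 0.9) = 0.2200/0.4000 = 0.5500
Terminal stock prices: S_uu = 211.3, S_ud = 146.2, S_dd = 101.2
Terminal payoffs (K − S): max(-51.25, 0) = 0, max(13.75, 0) = 13.75, max(58.75, 0) = 58.75
Node u (S = 162.5): V_u = 1/1.12·[0.5500·0.0000 + 0.4500·13.7500] = 5.5246
Node d (S = 112.5): V_d = 1/1.12·[0.5500·13.7500 + 0.4500·58.7500] = 30.3571
Node 0 (S = 125): V_0 = 1/1.12·[0.5500·5.5246 + 0.4500·30.3571] = 14.9100

14.91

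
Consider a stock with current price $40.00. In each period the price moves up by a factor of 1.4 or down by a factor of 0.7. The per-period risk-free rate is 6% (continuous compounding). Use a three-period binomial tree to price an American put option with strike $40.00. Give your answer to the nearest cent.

Risk-neutral probability p = (e^0.06 − 0.7)/(1.4 − 0.7) = 0.3618/0.7000 = 0.5169
Terminal stock prices: S_uuu = 109.8, S_uud = 54.88, S_udd = 27.44, S_ddd = 13.72
Terminal payoffs (K − S): max(-69.76, 0) = 0, max(-14.88, 0) = 0, max(12.56, 0) = 12.56, max(26.28, 0) = 26.28
Node uu (S = 78.4): continuation = e^(−0.06)·[0.5169·0.0000 + 0.4831·0.0000] = 0.0000; exercise value = 0.0000 ≤ continuation, so V_uu = 0.0000
Node ud (S = 39.2): continuation = e^(−0.06)·[0.5169·0.0000 + 0.4831·12.5600] = 5.7143; exercise value = 0.8000 ≤ continuation, so V_ud = 5.7143
Node dd (S = 19.6): continuation = e^(−0.06)·[0.5169·12.5600 + 0.4831·26.2800] = 18.0706; exercise value = 20.4000 > continuation, so V_dd = 20.4000 (exercise)
Node u (S = 56): continuation = e^(−0.06)·[0.5169·0.0000 + 0.4831·5.7143] = 2.5997; exercise value = 0.0000 ≤ continuation, so V_u = 2.5997
Node d (S = 28): continuation = e^(−0.06)·[0.5169·5.7143 + 0.4831·20.4000] = 12.0629; exercise value = 12.0000 ≤ continuation, so V_d = 12.0629
Node 0 (S = 40): continuation = e^(−0.06)·[0.5169·2.5997 + 0.4831·12.0629] = 6.7537; exercise value = 0.0000 ≤ continuation, so V_0 = 6.7537

$6.75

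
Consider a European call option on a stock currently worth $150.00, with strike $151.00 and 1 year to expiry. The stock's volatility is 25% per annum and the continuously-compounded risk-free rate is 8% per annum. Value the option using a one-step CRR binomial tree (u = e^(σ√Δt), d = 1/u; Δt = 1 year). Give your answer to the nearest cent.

CRR parameters: u = e^(σ√Δt) = e^(0.25·√1) = 1.2840, d = 1/u = 0.7788
Per-period rate: rΔt = 0.08·1 = 0.08, so R = e^0.08 = 1.0833
Risk-neutral probability p = (e^0.08 − 0.7788)/(1.2840 − 0.7788) = 0.3045/0.5052 = 0.6027
Terminal stock prices: S_u = 192.6, S_d = 116.8
Terminal payoffs (S − K): max(41.6, 0) = 41.6, max(-34.18, 0) = 0
Node 0 (S = 150): V_0 = e^(−0.08)·[0.6027·41.6038 + 0.3973·0.0000] = 23.1458

$23.15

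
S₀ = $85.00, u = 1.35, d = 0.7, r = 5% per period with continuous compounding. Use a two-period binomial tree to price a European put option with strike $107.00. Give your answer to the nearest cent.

$24.48

Risk-neutral probability p = (e^0.05 − 0.7)/(1.35 − 0.7) = 0.3513/0.6500 = 0.5404
Terminal stock prices: S_uu = 154.9, S_ud = 80.33, S_dd = 41.65
Terminal payoffs (K − S): max(-47.91, 0) = 0, max(26.67, 0) = 26.67, max(65.35, 0) = 65.35
Node u (S = 114.8): V_u = e^(−0.05)·[0.5404·0.0000 + 0.4596·26.6750] = 11.6615
Node d (S = 59.5): V_d = e^(−0.05)·[0.5404·26.6750 + 0.4596·65.3500] = 42.2815
Node 0 (S = 85): V_0 = e^(−0.05)·[0.5404·11.6615 + 0.4596·42.2815] = 24.4789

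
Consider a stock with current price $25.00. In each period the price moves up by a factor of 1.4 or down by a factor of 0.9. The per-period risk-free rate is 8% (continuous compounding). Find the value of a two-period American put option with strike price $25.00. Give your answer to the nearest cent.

$1.62

Risk-neutral probability p = (e^0.08 − 0.9)/(1.4 − 0.9) = 0.1833/0.5000 = 0.3666
Terminal stock prices: S_uu = 49, S_ud = 31.5, S_dd = 20.25
Terminal payoffs (K − S): max(-24, 0) = 0, max(-6.5, 0) = 0, max(4.75, 0) = 4.75
Node u (S = 35): continuation = e^(−0.08)·[0.3666·0.0000 + 0.6334·0.0000] = 0.0000; exercise value = 0.0000 ≤ continuation, so V_u = 0.0000
Node d (S = 22.5): continuation = e^(−0.08)·[0.3666·0.0000 + 0.6334·4.7500] = 2.7774; exercise value = 2.5000 ≤ continuation, so V_d = 2.7774
Node 0 (S = 25): continuation = e^(−0.08)·[0.3666·0.0000 + 0.6334·2.7774] = 1.6240; exercise value = 0.0000 ≤ continuation, so V_0 = 1.6240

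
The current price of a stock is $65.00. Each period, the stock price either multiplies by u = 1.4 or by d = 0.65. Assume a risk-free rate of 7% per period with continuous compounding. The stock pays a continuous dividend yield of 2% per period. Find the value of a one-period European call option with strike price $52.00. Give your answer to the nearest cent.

$19.46

Per-period risk-free factor R = e^0.07 = 1.0725; dividend-adjusted growth = e^(0.07−0.02) = 1.0513.
Risk-neutral probability p = (1.0513 − 0.65)/(1.4 − 0.65) = 0.4013/0.7500 = 0.5350
Terminal stock prices: S_u = 91, S_d = 42.25
Terminal payoffs (S − K): max(39, 0) = 39, max(-9.75, 0) = 0
Node 0 (S = 65): V_0 = e^(−0.07)·[0.5350·39.0000 + 0.4650·0.0000] = 19.4554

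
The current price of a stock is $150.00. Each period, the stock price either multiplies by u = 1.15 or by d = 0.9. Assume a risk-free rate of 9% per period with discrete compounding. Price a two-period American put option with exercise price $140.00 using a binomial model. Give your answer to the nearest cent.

Risk-neutral probability p = (1 + 0.09 − 0.9)/(1.15 − 0.9) = 0.1900/0.2500 = 0.7600
Terminal stock prices: S_uu = 198.4, S_ud = 155.2, S_dd = 121.5
Terminal payoffs (K − S): max(-58.37, 0) = 0, max(-15.25, 0) = 0, max(18.5, 0) = 18.5
Node u (S = 172.5): continuation = 1/1.09·[0.7600·0.0000 + 0.2400·0.0000] = 0.0000; exercise value = 0.0000 ≤ continuation, so V_u = 0.0000
Node d (S = 135): continuation = 1/1.09·[0.7600·0.0000 + 0.2400·18.5000] = 4.0734; exercise value = 5.0000 > continuation, so V_d = 5.0000 (exercise)
Node 0 (S = 150): continuation = 1/1.09·[0.7600·0.0000 + 0.2400·5.0000] = 1.1009; exercise value = 0.0000 ≤ continuation, so V_0 = 1.1009

$1.10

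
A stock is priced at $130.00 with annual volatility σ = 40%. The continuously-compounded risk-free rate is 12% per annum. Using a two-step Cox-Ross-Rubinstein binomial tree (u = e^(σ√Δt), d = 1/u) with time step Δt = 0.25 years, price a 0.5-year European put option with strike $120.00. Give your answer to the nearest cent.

CRR parameters: u = e^(σ√Δt) = e^(0.4·√0.25) = 1.2214, d = 1/u = 0.8187
Per-period rate: rΔt = 0.12·0.25 = 0.03, so R = e^0.03 = 1.0305
Risk-neutral probability p = (e^0.03 − 0.8187)/(1.2214 − 0.8187) = 0.2117/0.4027 = 0.5258
Terminal stock prices: S_uu = 193.9, S_ud = 130, S_dd = 87.14
Terminal payoffs (K − S): max(-73.94, 0) = 0, max(-10, 0) = 0, max(32.86, 0) = 32.86
Node u (S = 158.8): V_u = e^(−0.03)·[0.5258·0.0000 + 0.4742·0.0000] = 0.0000
Node d (S = 106.4): V_d = e^(−0.03)·[0.5258·0.0000 + 0.4742·32.8584] = 15.1210
Node 0 (S = 130): V_0 = e^(−0.03)·[0.5258·0.0000 + 0.4742·15.1210] = 6.9585

$6.96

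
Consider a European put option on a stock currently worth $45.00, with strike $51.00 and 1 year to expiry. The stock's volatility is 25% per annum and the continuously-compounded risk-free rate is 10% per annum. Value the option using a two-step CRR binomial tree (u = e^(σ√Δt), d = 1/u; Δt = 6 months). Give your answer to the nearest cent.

CRR parameters: u = e^(σ√Δt) = e^(0.25·√0.5) = 1.1934, d = 1/u = 0.8380
Per-period rate: rΔt = 0.1·0.5 = 0.05, so R = e^0.05 = 1.0513
Risk-neutral probability p = (e^0.05 − 0.8380)/(1.1934 − 0.8380) = 0.2133/0.3554 = 0.6002
Terminal stock prices: S_uu = 64.09, S_ud = 45, S_dd = 31.6
Terminal payoffs (K − S): max(-13.09, 0) = 0, max(6, 0) = 6, max(19.4, 0) = 19.4
Node u (S = 53.7): V_u = e^(−0.05)·[0.6002·0.0000 + 0.3998·6.0000] = 2.2819
Node d (S = 37.71): V_d = e^(−0.05)·[0.6002·6.0000 + 0.3998·19.4015] = 10.8042
Node 0 (S = 45): V_0 = e^(−0.05)·[0.6002·2.2819 + 0.3998·10.8042] = 5.4118

$5.41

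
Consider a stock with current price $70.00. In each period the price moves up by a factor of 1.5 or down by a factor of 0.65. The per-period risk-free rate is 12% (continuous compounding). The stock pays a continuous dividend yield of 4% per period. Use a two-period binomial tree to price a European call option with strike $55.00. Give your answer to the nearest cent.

Per-period risk-free factor R = e^0.12 = 1.1275; dividend-adjusted growth = e^(0.12−0.04) = 1.0833.
Risk-neutral probability p = (1.0833 − 0.65)/(1.5 − 0.65) = 0.4333/0.8500 = 0.5097
Terminal stock prices: S_uu = 157.5, S_ud = 68.25, S_dd = 29.58
Terminal payoffs (S − K): max(102.5, 0) = 102.5, max(13.25, 0) = 13.25, max(-25.42, 0) = 0
Node u (S = 105): V_u = e^(−0.12)·[0.5097·102.5000 + 0.4903·13.2500] = 52.1023
Node d (S = 45.5): V_d = e^(−0.12)·[0.5097·13.2500 + 0.4903·0.0000] = 5.9904
Node 0 (S = 70): V_0 = e^(−0.12)·[0.5097·52.1023 + 0.4903·5.9904] = 26.1605

$26.16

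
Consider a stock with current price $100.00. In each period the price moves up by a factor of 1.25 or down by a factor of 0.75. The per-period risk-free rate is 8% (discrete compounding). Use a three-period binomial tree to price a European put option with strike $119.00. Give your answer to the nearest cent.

$11.88

Risk-neutral probability p = (1 + 0.08 − 0.75)/(1.25 − 0.75) = 0.3300/0.5000 = 0.6600
Terminal stock prices: S_uuu = 195.3, S_uud = 117.2, S_udd = 70.31, S_ddd = 42.19
Terminal payoffs (K − S): max(-76.31, 0) = 0, max(1.812, 0) = 1.812, max(48.69, 0) = 48.69, max(76.81, 0) = 76.81
Node uu (S = 156.2): V_uu = 1/1.08·[0.6600·0.0000 + 0.3400·1.8125] = 0.5706
Node ud (S = 93.75): V_ud = 1/1.08·[0.6600·1.8125 + 0.3400·48.6875] = 16.4352
Node dd (S = 56.25): V_dd = 1/1.08·[0.6600·48.6875 + 0.3400·76.8125] = 53.9352
Node u (S = 125): V_u = 1/1.08·[0.6600·0.5706 + 0.3400·16.4352] = 5.5227
Node d (S = 75): V_d = 1/1.08·[0.6600·16.4352 + 0.3400·53.9352] = 27.0233
Node 0 (S = 100): V_0 = 1/1.08·[0.6600·5.5227 + 0.3400·27.0233] = 11.8823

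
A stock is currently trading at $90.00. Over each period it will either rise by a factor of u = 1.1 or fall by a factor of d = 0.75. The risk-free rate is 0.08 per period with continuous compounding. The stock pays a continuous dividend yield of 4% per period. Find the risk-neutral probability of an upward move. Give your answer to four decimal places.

Per-period risk-free factor R = e^0.08 = 1.0833; dividend-adjusted growth = e^(0.08−0.04) = 1.0408.
Risk-neutral probability p = (1.0408 − 0.75)/(1.1 − 0.75) = 0.2908/0.3500 = 0.8309

p = 0.8309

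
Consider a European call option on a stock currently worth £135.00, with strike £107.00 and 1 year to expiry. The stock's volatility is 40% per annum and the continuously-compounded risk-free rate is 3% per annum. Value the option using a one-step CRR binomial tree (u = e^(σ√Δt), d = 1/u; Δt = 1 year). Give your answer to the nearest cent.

£40.16

CRR parameters: u = e^(σ√Δt) = e^(0.4·√1) = 1.4918, d = 1/u = 0.6703
Per-period rate: rΔt = 0.03·1 = 0.03, so R = e^0.03 = 1.0305
Risk-neutral probability p = (e^0.03 − 0.6703)/(1.4918 − 0.6703) = 0.3601/0.8215 = 0.4384
Terminal stock prices: S_u = 201.4, S_d = 90.49
Terminal payoffs (S − K): max(94.4, 0) = 94.4, max(-16.51, 0) = 0
Node 0 (S = 135): V_0 = e^(−0.03)·[0.4384·94.3963 + 0.5616·0.0000] = 40.1588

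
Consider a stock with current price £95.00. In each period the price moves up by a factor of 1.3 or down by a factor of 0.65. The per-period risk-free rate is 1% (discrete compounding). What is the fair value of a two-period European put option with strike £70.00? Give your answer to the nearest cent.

£5.83

Risk-neutral probability p = (1 + 0.01 − 0.65)/(1.3 − 0.65) = 0.3600/0.6500 = 0.5538
Terminal stock prices: S_uu = 160.6, S_ud = 80.28, S_dd = 40.14
Terminal payoffs (K − S): max(-90.55, 0) = 0, max(-10.28, 0) = 0, max(29.86, 0) = 29.86
Node u (S = 123.5): V_u = 1/1.01·[0.5538·0.0000 + 0.4462·0.0000] = 0.0000
Node d (S = 61.75): V_d = 1/1.01·[0.5538·0.0000 + 0.4462·29.8625] = 13.1914
Node 0 (S = 95): V_0 = 1/1.01·[0.5538·0.0000 + 0.4462·13.1914] = 5.8271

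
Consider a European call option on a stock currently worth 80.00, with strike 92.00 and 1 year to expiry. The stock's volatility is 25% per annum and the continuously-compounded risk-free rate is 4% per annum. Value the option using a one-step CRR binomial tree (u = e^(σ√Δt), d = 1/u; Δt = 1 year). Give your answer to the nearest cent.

CRR parameters: u = e^(σ√Δt) = e^(0.25·√1) = 1.2840, d = 1/u = 0.7788
Per-period rate: rΔt = 0.04·1 = 0.04, so R = e^0.04 = 1.0408
Risk-neutral probability p = (e^0.04 − 0.7788)/(1.2840 − 0.7788) = 0.2620/0.5052 = 0.5186
Terminal stock prices: S_u = 102.7, S_d = 62.3
Terminal payoffs (S − K): max(10.72, 0) = 10.72, max(-29.7, 0) = 0
Node 0 (S = 80): V_0 = e^(−0.04)·[0.5186·10.7220 + 0.4814·0.0000] = 5.3424

5.34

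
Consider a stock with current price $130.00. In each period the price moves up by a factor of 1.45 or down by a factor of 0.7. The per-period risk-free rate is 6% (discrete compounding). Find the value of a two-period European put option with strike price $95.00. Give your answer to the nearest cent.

Risk-neutral probability p = (1 + 0.06 − 0.7)/(1.45 − 0.7) = 0.3600/0.7500 = 0.4800
Terminal stock prices: S_uu = 273.3, S_ud = 131.9, S_dd = 63.7
Terminal payoffs (K − S): max(-178.3, 0) = 0, max(-36.95, 0) = 0, max(31.3, 0) = 31.3
Node u (S = 188.5): V_u = 1/1.06·[0.4800·0.0000 + 0.5200·0.0000] = 0.0000
Node d (S = 91): V_d = 1/1.06·[0.4800·0.0000 + 0.5200·31.3000] = 15.3547
Node 0 (S = 130): V_0 = 1/1.06·[0.4800·0.0000 + 0.5200·15.3547] = 7.5325

$7.53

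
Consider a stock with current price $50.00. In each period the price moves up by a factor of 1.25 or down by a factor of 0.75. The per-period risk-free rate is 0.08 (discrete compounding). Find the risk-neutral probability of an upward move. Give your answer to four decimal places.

p = 0.6600

Risk-neutral probability p = (1 + 0.08 − 0.75)/(1.25 − 0.75) = 0.3300/0.5000 = 0.6600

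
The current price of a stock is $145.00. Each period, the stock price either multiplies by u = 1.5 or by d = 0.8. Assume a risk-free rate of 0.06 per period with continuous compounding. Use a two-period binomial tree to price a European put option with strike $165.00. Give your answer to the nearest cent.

Risk-neutral probability p = (e^0.06 − 0.8)/(1.5 − 0.8) = 0.2618/0.7000 = 0.3741
Terminal stock prices: S_uu = 326.2, S_ud = 174, S_dd = 92.8
Terminal payoffs (K − S): max(-161.2, 0) = 0, max(-9, 0) = 0, max(72.2, 0) = 72.2
Node u (S = 217.5): V_u = e^(−0.06)·[0.3741·0.0000 + 0.6259·0.0000] = 0.0000
Node d (S = 116): V_d = e^(−0.06)·[0.3741·0.0000 + 0.6259·72.2000] = 42.5616
Node 0 (S = 145): V_0 = e^(−0.06)·[0.3741·0.0000 + 0.6259·42.5616] = 25.0899

$25.09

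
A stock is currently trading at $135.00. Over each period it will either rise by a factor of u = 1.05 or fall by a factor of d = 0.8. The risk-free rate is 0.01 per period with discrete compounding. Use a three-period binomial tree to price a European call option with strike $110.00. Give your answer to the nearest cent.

Risk-neutral probability p = (1 + 0.01 − 0.8)/(1.05 − 0.8) = 0.2100/0.2500 = 0.8400
Terminal stock prices: S_uuu = 156.3, S_uud = 119.1, S_udd = 90.72, S_ddd = 69.12
Terminal payoffs (S − K): max(46.28, 0) = 46.28, max(9.07, 0) = 9.07, max(-19.28, 0) = 0, max(-40.88, 0) = 0
Node uu (S = 148.8): V_uu = 1/1.01·[0.8400·46.2794 + 0.1600·9.0700] = 39.9266
Node ud (S = 113.4): V_ud = 1/1.01·[0.8400·9.0700 + 0.1600·0.0000] = 7.5434
Node dd (S = 86.4): V_dd = 1/1.01·[0.8400·0.0000 + 0.1600·0.0000] = 0.0000
Node u (S = 141.8): V_u = 1/1.01·[0.8400·39.9266 + 0.1600·7.5434] = 34.4013
Node d (S = 108): V_d = 1/1.01·[0.8400·7.5434 + 0.1600·0.0000] = 6.2737
Node 0 (S = 135): V_0 = 1/1.01·[0.8400·34.4013 + 0.1600·6.2737] = 29.6048

$29.60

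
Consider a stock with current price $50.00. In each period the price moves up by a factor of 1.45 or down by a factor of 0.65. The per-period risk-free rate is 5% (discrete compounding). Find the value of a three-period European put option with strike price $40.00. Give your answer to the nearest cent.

$5.87

Risk-neutral probability p = (1 + 0.05 − 0.65)/(1.45 − 0.65) = 0.4000/0.8000 = 0.5000
Terminal stock prices: S_uuu = 152.4, S_uud = 68.33, S_udd = 30.63, S_ddd = 13.73
Terminal payoffs (K − S): max(-112.4, 0) = 0, max(-28.33, 0) = 0, max(9.369, 0) = 9.369, max(26.27, 0) = 26.27
Node uu (S = 105.1): V_uu = 1/1.05·[0.5000·0.0000 + 0.5000·0.0000] = 0.0000
Node ud (S = 47.12): V_ud = 1/1.05·[0.5000·0.0000 + 0.5000·9.3687] = 4.4613
Node dd (S = 21.13): V_dd = 1/1.05·[0.5000·9.3687 + 0.5000·26.2687] = 16.9702
Node u (S = 72.5): V_u = 1/1.05·[0.5000·0.0000 + 0.5000·4.4613] = 2.1244
Node d (S = 32.5): V_d = 1/1.05·[0.5000·4.4613 + 0.5000·16.9702] = 10.2055
Node 0 (S = 50): V_0 = 1/1.05·[0.5000·2.1244 + 0.5000·10.2055] = 5.8714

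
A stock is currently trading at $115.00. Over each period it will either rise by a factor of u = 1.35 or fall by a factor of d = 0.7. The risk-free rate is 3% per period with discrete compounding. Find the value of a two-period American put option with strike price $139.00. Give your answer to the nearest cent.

$35.11

Risk-neutral probability p = (1 + 0.03 − 0.7)/(1.35 − 0.7) = 0.3300/0.6500 = 0.5077
Terminal stock prices: S_uu = 209.6, S_ud = 108.7, S_dd = 56.35
Terminal payoffs (K − S): max(-70.59, 0) = 0, max(30.33, 0) = 30.33, max(82.65, 0) = 82.65
Node u (S = 155.2): continuation = 1/1.03·[0.5077·0.0000 + 0.4923·30.3250] = 14.4944; exercise value = 0.0000 ≤ continuation, so V_u = 14.4944
Node d (S = 80.5): continuation = 1/1.03·[0.5077·30.3250 + 0.4923·82.6500] = 54.4515; exercise value = 58.5000 > continuation, so V_d = 58.5000 (exercise)
Node 0 (S = 115): continuation = 1/1.03·[0.5077·14.4944 + 0.4923·58.5000] = 35.1055; exercise value = 24.0000 ≤ continuation, so V_0 = 35.1055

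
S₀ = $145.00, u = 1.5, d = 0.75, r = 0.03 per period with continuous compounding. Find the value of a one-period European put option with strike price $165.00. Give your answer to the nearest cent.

$34.18

Risk-neutral probability p = (e^0.03 − 0.75)/(1.5 − 0.75) = 0.2805/0.7500 = 0.3739
Terminal stock prices: S_u = 217.5, S_d = 108.8
Terminal payoffs (K − S): max(-52.5, 0) = 0, max(56.25, 0) = 56.25
Node 0 (S = 145): V_0 = e^(−0.03)·[0.3739·0.0000 + 0.6261·56.2500] = 34.1751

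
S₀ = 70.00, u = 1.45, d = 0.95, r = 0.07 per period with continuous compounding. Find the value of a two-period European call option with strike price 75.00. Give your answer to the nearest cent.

10.66

Risk-neutral probability p = (e^0.07 − 0.95)/(1.45 − 0.95) = 0.1225/0.5000 = 0.2450
Terminal stock prices: S_uu = 147.2, S_ud = 96.42, S_dd = 63.17
Terminal payoffs (S − K): max(72.18, 0) = 72.18, max(21.42, 0) = 21.42, max(-11.83, 0) = 0
Node u (S = 101.5): V_u = e^(−0.07)·[0.2450·72.1750 + 0.7550·21.4250] = 31.5705
Node d (S = 66.5): V_d = e^(−0.07)·[0.2450·21.4250 + 0.7550·0.0000] = 4.8946
Node 0 (S = 70): V_0 = e^(−0.07)·[0.2450·31.5705 + 0.7550·4.8946] = 10.6578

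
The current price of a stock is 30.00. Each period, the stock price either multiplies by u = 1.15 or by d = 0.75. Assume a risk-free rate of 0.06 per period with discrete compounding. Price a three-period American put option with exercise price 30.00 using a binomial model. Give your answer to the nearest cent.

2.26

Risk-neutral probability p = (1 + 0.06 − 0.75)/(1.15 − 0.75) = 0.3100/0.4000 = 0.7750
Terminal stock prices: S_uuu = 45.63, S_uud = 29.76, S_udd = 19.41, S_ddd = 12.66
Terminal payoffs (K − S): max(-15.63, 0) = 0, max(0.2438, 0) = 0.2438, max(10.59, 0) = 10.59, max(17.34, 0) = 17.34
Node uu (S = 39.67): continuation = 1/1.06·[0.7750·0.0000 + 0.2250·0.2438] = 0.0517; exercise value = 0.0000 ≤ continuation, so V_uu = 0.0517
Node ud (S = 25.88): continuation = 1/1.06·[0.7750·0.2438 + 0.2250·10.5938] = 2.4269; exercise value = 4.1250 > continuation, so V_ud = 4.1250 (exercise)
Node dd (S = 16.88): continuation = 1/1.06·[0.7750·10.5938 + 0.2250·17.3438] = 11.4269; exercise value = 13.1250 > continuation, so V_dd = 13.1250 (exercise)
Node u (S = 34.5): continuation = 1/1.06·[0.7750·0.0517 + 0.2250·4.1250] = 0.9134; exercise value = 0.0000 ≤ continuation, so V_u = 0.9134
Node d (S = 22.5): continuation = 1/1.06·[0.7750·4.1250 + 0.2250·13.1250] = 5.8019; exercise value = 7.5000 > continuation, so V_d = 7.5000 (exercise)
Node 0 (S = 30): continuation = 1/1.06·[0.7750·0.9134 + 0.2250·7.5000] = 2.2598; exercise value = 0.0000 ≤ continuation, so V_0 = 2.2598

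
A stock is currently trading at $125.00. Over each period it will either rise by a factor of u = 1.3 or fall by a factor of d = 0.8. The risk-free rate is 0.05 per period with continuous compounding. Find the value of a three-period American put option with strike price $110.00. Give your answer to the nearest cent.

$8.00

Risk-neutral probability p = (e^0.05 − 0.8)/(1.3 − 0.8) = 0.2513/0.5000 = 0.5025
Terminal stock prices: S_uuu = 274.6, S_uud = 169, S_udd = 104, S_ddd = 64
Terminal payoffs (K − S): max(-164.6, 0) = 0, max(-59, 0) = 0, max(6, 0) = 6, max(46, 0) = 46
Node uu (S = 211.3): continuation = e^(−0.05)·[0.5025·0.0000 + 0.4975·0.0000] = 0.0000; exercise value = 0.0000 ≤ continuation, so V_uu = 0.0000
Node ud (S = 130): continuation = e^(−0.05)·[0.5025·0.0000 + 0.4975·6.0000] = 2.8392; exercise value = 0.0000 ≤ continuation, so V_ud = 2.8392
Node dd (S = 80): continuation = e^(−0.05)·[0.5025·6.0000 + 0.4975·46.0000] = 24.6352; exercise value = 30.0000 > continuation, so V_dd = 30.0000 (exercise)
Node u (S = 162.5): continuation = e^(−0.05)·[0.5025·0.0000 + 0.4975·2.8392] = 1.3435; exercise value = 0.0000 ≤ continuation, so V_u = 1.3435
Node d (S = 100): continuation = e^(−0.05)·[0.5025·2.8392 + 0.4975·30.0000] = 15.5531; exercise value = 10.0000 ≤ continuation, so V_d = 15.5531
Node 0 (S = 125): continuation = e^(−0.05)·[0.5025·1.3435 + 0.4975·15.5531] = 8.0019; exercise value = 0.0000 ≤ continuation, so V_0 = 8.0019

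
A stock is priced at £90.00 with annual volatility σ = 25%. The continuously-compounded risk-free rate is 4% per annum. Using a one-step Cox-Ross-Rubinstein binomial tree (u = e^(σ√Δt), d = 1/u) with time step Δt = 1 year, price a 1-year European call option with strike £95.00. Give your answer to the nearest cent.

CRR parameters: u = e^(σ√Δt) = e^(0.25·√1) = 1.2840, d = 1/u = 0.7788
Per-period rate: rΔt = 0.04·1 = 0.04, so R = e^0.04 = 1.0408
Risk-neutral probability p = (e^0.04 − 0.7788)/(1.2840 − 0.7788) = 0.2620/0.5052 = 0.5186
Terminal stock prices: S_u = 115.6, S_d = 70.09
Terminal payoffs (S − K): max(20.56, 0) = 20.56, max(-24.91, 0) = 0
Node 0 (S = 90): V_0 = e^(−0.04)·[0.5186·20.5623 + 0.4814·0.0000] = 10.2455

£10.25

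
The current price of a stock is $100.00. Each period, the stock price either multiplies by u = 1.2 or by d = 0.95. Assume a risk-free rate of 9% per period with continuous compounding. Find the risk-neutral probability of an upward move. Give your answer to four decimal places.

p = 0.5767

Risk-neutral probability p = (e^0.09 − 0.95)/(1.2 − 0.95) = 0.1442/0.2500 = 0.5767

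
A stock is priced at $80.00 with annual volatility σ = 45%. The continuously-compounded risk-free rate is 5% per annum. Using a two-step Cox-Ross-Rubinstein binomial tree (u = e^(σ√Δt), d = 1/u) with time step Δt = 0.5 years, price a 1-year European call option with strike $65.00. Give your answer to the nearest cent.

$24.45

CRR parameters: u = e^(σ√Δt) = e^(0.45·√0.5) = 1.3746, d = 1/u = 0.7275
Per-period rate: rΔt = 0.05·0.5 = 0.025, so R = e^0.025 = 1.0253
Risk-neutral probability p = (e^0.025 − 0.7275)/(1.3746 − 0.7275) = 0.2979/0.6472 = 0.4602
Terminal stock prices: S_uu = 151.2, S_ud = 80, S_dd = 42.34
Terminal payoffs (S − K): max(86.17, 0) = 86.17, max(15, 0) = 15, max(-22.66, 0) = 0
Node u (S = 110): V_u = e^(−0.025)·[0.4602·86.1727 + 0.5398·15.0000] = 46.5767
Node d (S = 58.2): V_d = e^(−0.025)·[0.4602·15.0000 + 0.5398·0.0000] = 6.7330
Node 0 (S = 80): V_0 = e^(−0.025)·[0.4602·46.5767 + 0.5398·6.7330] = 24.4513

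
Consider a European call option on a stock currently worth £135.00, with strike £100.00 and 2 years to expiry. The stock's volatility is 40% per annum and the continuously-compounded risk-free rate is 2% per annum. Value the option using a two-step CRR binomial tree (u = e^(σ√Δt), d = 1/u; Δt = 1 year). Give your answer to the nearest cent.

CRR parameters: u = e^(σ√Δt) = e^(0.4·√1) = 1.4918, d = 1/u = 0.6703
Per-period rate: rΔt = 0.02·1 = 0.02, so R = e^0.02 = 1.0202
Risk-neutral probability p = (e^0.02 − 0.6703)/(1.4918 − 0.6703) = 0.3499/0.8215 = 0.4259
Terminal stock prices: S_uu = 300.4, S_ud = 135, S_dd = 60.66
Terminal payoffs (S − K): max(200.4, 0) = 200.4, max(35, 0) = 35, max(-39.34, 0) = 0
Node u (S = 201.4): V_u = e^(−0.02)·[0.4259·200.4480 + 0.5741·35.0000] = 103.3765
Node d (S = 90.49): V_d = e^(−0.02)·[0.4259·35.0000 + 0.5741·0.0000] = 14.6114
Node 0 (S = 135): V_0 = e^(−0.02)·[0.4259·103.3765 + 0.5741·14.6114] = 51.3788

£51.38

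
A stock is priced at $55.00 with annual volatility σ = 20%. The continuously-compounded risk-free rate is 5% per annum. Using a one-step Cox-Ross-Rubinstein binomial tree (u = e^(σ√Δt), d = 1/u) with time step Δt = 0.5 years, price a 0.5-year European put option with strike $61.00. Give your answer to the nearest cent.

$5.77

CRR parameters: u = e^(σ√Δt) = e^(0.2·√0.5) = 1.1519, d = 1/u = 0.8681
Per-period rate: rΔt = 0.05·0.5 = 0.025, so R = e^0.025 = 1.0253
Risk-neutral probability p = (e^0.025 − 0.8681)/(1.1519 − 0.8681) = 0.1572/0.2838 = 0.5539
Terminal stock prices: S_u = 63.36, S_d = 47.75
Terminal payoffs (K − S): max(-2.355, 0) = 0, max(13.25, 0) = 13.25
Node 0 (S = 55): V_0 = e^(−0.025)·[0.5539·0.0000 + 0.4461·13.2532] = 5.7662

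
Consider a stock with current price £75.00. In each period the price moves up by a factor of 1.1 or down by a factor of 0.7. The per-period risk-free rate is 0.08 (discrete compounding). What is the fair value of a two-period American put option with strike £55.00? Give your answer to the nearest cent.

£0.12

Risk-neutral probability p = (1 + 0.08 − 0.7)/(1.1 − 0.7) = 0.3800/0.4000 = 0.9500
Terminal stock prices: S_uu = 90.75, S_ud = 57.75, S_dd = 36.75
Terminal payoffs (K − S): max(-35.75, 0) = 0, max(-2.75, 0) = 0, max(18.25, 0) = 18.25
Node u (S = 82.5): continuation = 1/1.08·[0.9500·0.0000 + 0.0500·0.0000] = 0.0000; exercise value = 0.0000 ≤ continuation, so V_u = 0.0000
Node d (S = 52.5): continuation = 1/1.08·[0.9500·0.0000 + 0.0500·18.2500] = 0.8449; exercise value = 2.5000 > continuation, so V_d = 2.5000 (exercise)
Node 0 (S = 75): continuation = 1/1.08·[0.9500·0.0000 + 0.0500·2.5000] = 0.1157; exercise value = 0.0000 ≤ continuation, so V_0 = 0.1157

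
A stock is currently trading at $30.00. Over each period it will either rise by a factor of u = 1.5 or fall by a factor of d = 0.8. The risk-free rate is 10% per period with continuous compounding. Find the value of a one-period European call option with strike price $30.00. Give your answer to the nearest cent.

Risk-neutral probability p = (e^0.1 − 0.8)/(1.5 − 0.8) = 0.3052/0.7000 = 0.4360
Terminal stock prices: S_u = 45, S_d = 24
Terminal payoffs (S − K): max(15, 0) = 15, max(-6, 0) = 0
Node 0 (S = 30): V_0 = e^(−0.1)·[0.4360·15.0000 + 0.5640·0.0000] = 5.9171

$5.92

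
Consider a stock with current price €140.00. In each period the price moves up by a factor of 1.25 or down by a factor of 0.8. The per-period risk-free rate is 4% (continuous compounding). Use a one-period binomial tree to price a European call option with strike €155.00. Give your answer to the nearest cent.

Risk-neutral probability p = (e^0.04 − 0.8)/(1.25 − 0.8) = 0.2408/0.4500 = 0.5351
Terminal stock prices: S_u = 175, S_d = 112
Terminal payoffs (S − K): max(20, 0) = 20, max(-43, 0) = 0
Node 0 (S = 140): V_0 = e^(−0.04)·[0.5351·20.0000 + 0.4649·0.0000] = 10.2830

€10.28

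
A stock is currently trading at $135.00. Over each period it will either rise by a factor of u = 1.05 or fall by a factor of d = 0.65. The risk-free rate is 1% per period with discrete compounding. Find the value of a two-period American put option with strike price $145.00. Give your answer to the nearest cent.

$10.33

Risk-neutral probability p = (1 + 0.01 − 0.65)/(1.05 − 0.65) = 0.3600/0.4000 = 0.9000
Terminal stock prices: S_uu = 148.8, S_ud = 92.14, S_dd = 57.04
Terminal payoffs (K − S): max(-3.838, 0) = 0, max(52.86, 0) = 52.86, max(87.96, 0) = 87.96
Node u (S = 141.8): continuation = 1/1.01·[0.9000·0.0000 + 0.1000·52.8625] = 5.2339; exercise value = 3.2500 ≤ continuation, so V_u = 5.2339
Node d (S = 87.75): continuation = 1/1.01·[0.9000·52.8625 + 0.1000·87.9625] = 55.8144; exercise value = 57.2500 > continuation, so V_d = 57.2500 (exercise)
Node 0 (S = 135): continuation = 1/1.01·[0.9000·5.2339 + 0.1000·57.2500] = 10.3322; exercise value = 10.0000 ≤ continuation, so V_0 = 10.3322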